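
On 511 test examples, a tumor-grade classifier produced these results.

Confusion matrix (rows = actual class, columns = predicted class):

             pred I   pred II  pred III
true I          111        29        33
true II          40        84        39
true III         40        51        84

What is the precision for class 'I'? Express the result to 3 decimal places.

Take TP from the diagonal, FP from the rest of the 'I' prediction marginal, FN from the rest of the 'I' actual marginal.
precision = TP/(TP+FP).
I: TP=111, FP=40+40=80 → 111/191 = 0.5812

0.581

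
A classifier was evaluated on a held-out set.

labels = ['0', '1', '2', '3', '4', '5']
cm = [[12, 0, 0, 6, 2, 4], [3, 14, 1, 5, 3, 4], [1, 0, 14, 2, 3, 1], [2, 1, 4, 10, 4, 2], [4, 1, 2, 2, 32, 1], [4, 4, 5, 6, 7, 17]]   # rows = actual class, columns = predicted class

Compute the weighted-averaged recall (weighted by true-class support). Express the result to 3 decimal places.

0.541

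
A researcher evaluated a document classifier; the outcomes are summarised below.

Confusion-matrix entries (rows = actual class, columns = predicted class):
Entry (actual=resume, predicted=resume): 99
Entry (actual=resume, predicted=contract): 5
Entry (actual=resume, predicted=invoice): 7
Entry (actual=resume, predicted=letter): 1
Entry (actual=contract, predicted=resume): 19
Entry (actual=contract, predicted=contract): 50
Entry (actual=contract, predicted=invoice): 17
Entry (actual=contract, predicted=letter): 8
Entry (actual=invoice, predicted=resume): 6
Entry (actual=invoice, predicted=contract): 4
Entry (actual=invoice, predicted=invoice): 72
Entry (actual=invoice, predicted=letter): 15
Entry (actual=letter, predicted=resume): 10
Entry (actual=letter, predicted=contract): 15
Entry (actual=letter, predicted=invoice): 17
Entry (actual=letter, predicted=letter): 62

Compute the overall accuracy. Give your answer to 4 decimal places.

0.6953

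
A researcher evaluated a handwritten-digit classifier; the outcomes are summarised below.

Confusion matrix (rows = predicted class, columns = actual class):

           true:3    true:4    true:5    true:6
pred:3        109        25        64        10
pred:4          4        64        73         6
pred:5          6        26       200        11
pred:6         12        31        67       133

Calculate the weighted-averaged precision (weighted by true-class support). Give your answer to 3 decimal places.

0.657

Per-class precision (TP/(TP+FP)):
  3: TP=109, FP=25+64+10=99 → 109/208 = 0.5240
  4: TP=64, FP=4+73+6=83 → 64/147 = 0.4354
  5: TP=200, FP=6+26+11=43 → 200/243 = 0.8230
  6: TP=133, FP=12+31+67=110 → 133/243 = 0.5473
Weighted-precision = Σ (supportᵢ/N)·precisionᵢ with N=841: (131/841)·0.5240 + (146/841)·0.4354 + (404/841)·0.8230 + (160/841)·0.5473 = 0.657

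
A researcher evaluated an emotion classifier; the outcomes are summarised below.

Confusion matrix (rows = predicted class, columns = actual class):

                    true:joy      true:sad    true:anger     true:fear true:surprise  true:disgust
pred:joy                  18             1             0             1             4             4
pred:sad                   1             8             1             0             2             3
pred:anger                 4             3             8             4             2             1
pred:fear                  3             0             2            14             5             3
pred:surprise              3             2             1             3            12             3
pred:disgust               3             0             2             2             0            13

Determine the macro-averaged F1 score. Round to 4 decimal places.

Per-class F1 score (2·TP/(2·TP+FP+FN)):
  joy: TP=18, FP=1+0+1+4+4=10, FN=1+4+3+3+3=14 → 36/60 = 0.60000
  sad: TP=8, FP=1+1+0+2+3=7, FN=1+3+0+2+0=6 → 16/29 = 0.55172
  anger: TP=8, FP=4+3+4+2+1=14, FN=0+1+2+1+2=6 → 16/36 = 0.44444
  fear: TP=14, FP=3+0+2+5+3=13, FN=1+0+4+3+2=10 → 28/51 = 0.54902
  surprise: TP=12, FP=3+2+1+3+3=12, FN=4+2+2+5+0=13 → 24/49 = 0.48980
  disgust: TP=13, FP=3+0+2+2+0=7, FN=4+3+1+3+3=14 → 26/47 = 0.55319
Macro-F1 score = mean = (0.60000 + 0.55172 + 0.44444 + 0.54902 + 0.48980 + 0.55319) / 6 = 0.5314

0.5314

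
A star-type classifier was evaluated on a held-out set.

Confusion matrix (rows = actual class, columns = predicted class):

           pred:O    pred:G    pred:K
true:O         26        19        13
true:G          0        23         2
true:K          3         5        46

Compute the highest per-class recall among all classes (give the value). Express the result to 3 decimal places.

Per-class recall (TP/(TP+FN)):
  O: TP=26, FN=19+13=32 → 26/58 = 0.4483
  G: TP=23, FN=0+2=2 → 23/25 = 0.9200
  K: TP=46, FN=3+5=8 → 46/54 = 0.8519
Highest is class 'G' with recall = 0.920.

0.920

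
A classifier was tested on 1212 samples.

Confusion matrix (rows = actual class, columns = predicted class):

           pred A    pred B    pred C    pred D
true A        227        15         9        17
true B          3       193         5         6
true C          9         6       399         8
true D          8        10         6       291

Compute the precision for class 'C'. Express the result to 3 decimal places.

precision = TP/(TP+FP).
C: TP=399, FP=9+5+6=20 → 399/419 = 0.9523

0.952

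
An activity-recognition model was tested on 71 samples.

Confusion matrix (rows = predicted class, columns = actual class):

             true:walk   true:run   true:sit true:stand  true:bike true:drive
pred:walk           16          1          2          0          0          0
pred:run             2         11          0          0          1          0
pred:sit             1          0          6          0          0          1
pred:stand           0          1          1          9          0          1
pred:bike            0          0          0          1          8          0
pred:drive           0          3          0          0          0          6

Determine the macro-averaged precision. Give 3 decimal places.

0.781

Per-class precision (TP/(TP+FP)):
  walk: TP=16, FP=1+2+0+0+0=3 → 16/19 = 0.8421
  run: TP=11, FP=2+0+0+1+0=3 → 11/14 = 0.7857
  sit: TP=6, FP=1+0+0+0+1=2 → 6/8 = 0.7500
  stand: TP=9, FP=0+1+1+0+1=3 → 9/12 = 0.7500
  bike: TP=8, FP=0+0+0+1+0=1 → 8/9 = 0.8889
  drive: TP=6, FP=0+3+0+0+0=3 → 6/9 = 0.6667
Macro-precision = mean = (0.8421 + 0.7857 + 0.7500 + 0.7500 + 0.8889 + 0.6667) / 6 = 0.781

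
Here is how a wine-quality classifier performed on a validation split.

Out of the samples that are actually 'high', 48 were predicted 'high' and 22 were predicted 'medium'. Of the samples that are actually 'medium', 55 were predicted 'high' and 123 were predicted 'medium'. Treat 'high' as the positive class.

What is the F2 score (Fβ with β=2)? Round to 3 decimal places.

Fβ = (1+β²)·TP / ((1+β²)·TP + β²·FN + FP), with β²=4
= 5·48 / (5·48 + 4·22 + 55) = 0.627

0.627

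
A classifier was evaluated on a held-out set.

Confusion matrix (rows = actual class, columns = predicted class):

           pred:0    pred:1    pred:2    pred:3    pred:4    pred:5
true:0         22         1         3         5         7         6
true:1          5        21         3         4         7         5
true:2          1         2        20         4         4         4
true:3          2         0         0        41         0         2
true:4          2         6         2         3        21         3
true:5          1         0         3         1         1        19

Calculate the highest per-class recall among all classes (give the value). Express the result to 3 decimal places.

Per-class recall (TP/(TP+FN)):
  0: TP=22, FN=1+3+5+7+6=22 → 22/44 = 0.5000
  1: TP=21, FN=5+3+4+7+5=24 → 21/45 = 0.4667
  2: TP=20, FN=1+2+4+4+4=15 → 20/35 = 0.5714
  3: TP=41, FN=2+0+0+0+2=4 → 41/45 = 0.9111
  4: TP=21, FN=2+6+2+3+3=16 → 21/37 = 0.5676
  5: TP=19, FN=1+0+3+1+1=6 → 19/25 = 0.7600
Highest is class '3' with recall = 0.911.

0.911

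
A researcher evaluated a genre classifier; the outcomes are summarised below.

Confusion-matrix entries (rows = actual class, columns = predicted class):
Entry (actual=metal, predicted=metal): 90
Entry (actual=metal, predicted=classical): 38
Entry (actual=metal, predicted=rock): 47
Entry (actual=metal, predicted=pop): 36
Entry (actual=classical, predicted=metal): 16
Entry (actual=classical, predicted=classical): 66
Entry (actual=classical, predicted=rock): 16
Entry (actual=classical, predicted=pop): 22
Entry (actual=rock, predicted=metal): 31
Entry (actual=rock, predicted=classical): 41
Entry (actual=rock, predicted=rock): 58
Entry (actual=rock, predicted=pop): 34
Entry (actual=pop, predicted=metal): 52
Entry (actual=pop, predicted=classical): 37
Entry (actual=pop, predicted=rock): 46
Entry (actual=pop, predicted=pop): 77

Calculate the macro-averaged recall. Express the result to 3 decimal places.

Per-class recall (TP/(TP+FN)):
  metal: TP=90, FN=38+47+36=121 → 90/211 = 0.4265
  classical: TP=66, FN=16+16+22=54 → 66/120 = 0.5500
  rock: TP=58, FN=31+41+34=106 → 58/164 = 0.3537
  pop: TP=77, FN=52+37+46=135 → 77/212 = 0.3632
Macro-recall = mean = (0.4265 + 0.5500 + 0.3537 + 0.3632) / 4 = 0.423

0.423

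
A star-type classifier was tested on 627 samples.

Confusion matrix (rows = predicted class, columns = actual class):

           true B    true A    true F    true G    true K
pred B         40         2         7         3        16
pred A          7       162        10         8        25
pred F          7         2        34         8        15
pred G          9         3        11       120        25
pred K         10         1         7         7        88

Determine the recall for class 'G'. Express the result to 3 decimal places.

One-vs-rest for 'G': TP = diagonal; FP = other classes predicted 'G'; FN = 'G' predicted as other.
recall = TP/(TP+FN).
G: TP=120, FN=3+8+8+7=26 → 120/146 = 0.8219

0.822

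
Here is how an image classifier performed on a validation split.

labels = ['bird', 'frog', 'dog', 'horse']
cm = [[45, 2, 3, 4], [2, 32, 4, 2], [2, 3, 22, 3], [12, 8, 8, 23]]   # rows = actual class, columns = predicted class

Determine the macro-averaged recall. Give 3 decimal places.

Per-class recall (TP/(TP+FN)):
  bird: TP=45, FN=2+3+4=9 → 45/54 = 0.8333
  frog: TP=32, FN=2+4+2=8 → 32/40 = 0.8000
  dog: TP=22, FN=2+3+3=8 → 22/30 = 0.7333
  horse: TP=23, FN=12+8+8=28 → 23/51 = 0.4510
Macro-recall = mean = (0.8333 + 0.8000 + 0.7333 + 0.4510) / 4 = 0.704

0.704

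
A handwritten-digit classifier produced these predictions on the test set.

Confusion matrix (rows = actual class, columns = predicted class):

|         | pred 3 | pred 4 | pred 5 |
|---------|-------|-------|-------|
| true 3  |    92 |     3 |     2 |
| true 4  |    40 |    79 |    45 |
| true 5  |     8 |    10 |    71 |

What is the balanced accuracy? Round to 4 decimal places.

Balanced accuracy = mean of per-class recall.
  3: recall = 92/97 = 0.94845
  4: recall = 79/164 = 0.48171
  5: recall = 71/89 = 0.79775
Mean = (0.94845 + 0.48171 + 0.79775) / 3 = 0.7426

0.7426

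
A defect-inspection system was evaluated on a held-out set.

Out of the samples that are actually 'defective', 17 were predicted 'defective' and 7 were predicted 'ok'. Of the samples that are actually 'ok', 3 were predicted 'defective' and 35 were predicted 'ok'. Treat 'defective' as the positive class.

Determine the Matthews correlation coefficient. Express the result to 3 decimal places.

MCC = (TP·TN − FP·FN) / √((TP+FP)(TP+FN)(TN+FP)(TN+FN))
Numerator = 17·35 − 3·7 = 574
Denominator = √(20·24·38·42) = √766080 = 875.2600
MCC = 574 / 875.2600 = 0.656

0.656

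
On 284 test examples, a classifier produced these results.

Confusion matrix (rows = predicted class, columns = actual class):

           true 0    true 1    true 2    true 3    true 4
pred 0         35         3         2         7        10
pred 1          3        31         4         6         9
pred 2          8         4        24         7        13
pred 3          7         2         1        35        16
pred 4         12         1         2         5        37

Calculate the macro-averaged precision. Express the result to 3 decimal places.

Per-class precision (TP/(TP+FP)):
  0: TP=35, FP=3+2+7+10=22 → 35/57 = 0.6140
  1: TP=31, FP=3+4+6+9=22 → 31/53 = 0.5849
  2: TP=24, FP=8+4+7+13=32 → 24/56 = 0.4286
  3: TP=35, FP=7+2+1+16=26 → 35/61 = 0.5738
  4: TP=37, FP=12+1+2+5=20 → 37/57 = 0.6491
Macro-precision = mean = (0.6140 + 0.5849 + 0.4286 + 0.5738 + 0.6491) / 5 = 0.570

0.570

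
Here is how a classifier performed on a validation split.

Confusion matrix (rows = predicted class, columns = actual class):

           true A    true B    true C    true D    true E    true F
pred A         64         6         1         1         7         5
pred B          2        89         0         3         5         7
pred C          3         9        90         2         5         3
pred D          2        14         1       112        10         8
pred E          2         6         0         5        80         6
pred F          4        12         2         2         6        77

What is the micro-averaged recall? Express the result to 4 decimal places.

0.7865

Micro-averaging pools counts across classes: ΣTP=512, ΣFP=139, ΣFN=139.
Micro-recall = TP/(TP+FN) on pooled counts = 0.7865 (equals overall accuracy in single-label multiclass).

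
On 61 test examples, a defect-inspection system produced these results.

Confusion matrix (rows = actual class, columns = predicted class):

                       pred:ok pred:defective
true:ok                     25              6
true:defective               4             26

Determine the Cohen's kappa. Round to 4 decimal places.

0.6724

Observed agreement pₒ = trace/N = 51/61 = 0.83607
Expected agreement pₑ = Σ (rowᵢ·colᵢ)/N² = (31·29 + 30·32)/61² = 0.49960
κ = (pₒ − pₑ)/(1 − pₑ) = (0.83607 − 0.49960)/(1 − 0.49960) = 0.6724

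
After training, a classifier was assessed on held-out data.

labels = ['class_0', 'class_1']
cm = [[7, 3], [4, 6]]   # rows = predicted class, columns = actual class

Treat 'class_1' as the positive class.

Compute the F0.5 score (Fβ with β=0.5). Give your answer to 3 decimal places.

0.612

Fβ = (1+β²)·TP / ((1+β²)·TP + β²·FN + FP), with β²=1/4
= 1.25·6 / (1.25·6 + 0.25·3 + 4) = 0.612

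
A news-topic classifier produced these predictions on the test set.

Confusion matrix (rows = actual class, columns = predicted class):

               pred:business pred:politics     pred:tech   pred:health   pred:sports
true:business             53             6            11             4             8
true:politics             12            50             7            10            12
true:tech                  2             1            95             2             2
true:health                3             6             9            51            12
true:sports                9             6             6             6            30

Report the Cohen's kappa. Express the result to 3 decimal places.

Observed agreement pₒ = trace/N = 279/413 = 0.6755
Expected agreement pₑ = Σ (rowᵢ·colᵢ)/N² = (82·79 + 91·69 + 102·128 + 81·73 + 57·64)/413² = 0.2074
κ = (pₒ − pₑ)/(1 − pₑ) = (0.6755 − 0.2074)/(1 − 0.2074) = 0.591

0.591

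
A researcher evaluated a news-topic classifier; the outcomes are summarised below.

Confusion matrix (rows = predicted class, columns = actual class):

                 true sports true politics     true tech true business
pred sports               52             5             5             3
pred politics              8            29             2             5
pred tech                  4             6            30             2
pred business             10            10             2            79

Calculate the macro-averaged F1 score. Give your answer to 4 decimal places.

0.7344

Per-class F1 score (2·TP/(2·TP+FP+FN)):
  sports: TP=52, FP=5+5+3=13, FN=8+4+10=22 → 104/139 = 0.74820
  politics: TP=29, FP=8+2+5=15, FN=5+6+10=21 → 58/94 = 0.61702
  tech: TP=30, FP=4+6+2=12, FN=5+2+2=9 → 60/81 = 0.74074
  business: TP=79, FP=10+10+2=22, FN=3+5+2=10 → 158/190 = 0.83158
Macro-F1 score = mean = (0.74820 + 0.61702 + 0.74074 + 0.83158) / 4 = 0.7344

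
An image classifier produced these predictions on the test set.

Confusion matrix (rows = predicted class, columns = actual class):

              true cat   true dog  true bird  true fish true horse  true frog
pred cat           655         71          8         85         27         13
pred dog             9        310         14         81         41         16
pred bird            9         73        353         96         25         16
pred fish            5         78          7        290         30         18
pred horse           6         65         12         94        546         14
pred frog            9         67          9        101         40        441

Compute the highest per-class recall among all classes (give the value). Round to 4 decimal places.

Per-class recall (TP/(TP+FN)):
  cat: TP=655, FN=9+9+5+6+9=38 → 655/693 = 0.94517
  dog: TP=310, FN=71+73+78+65+67=354 → 310/664 = 0.46687
  bird: TP=353, FN=8+14+7+12+9=50 → 353/403 = 0.87593
  fish: TP=290, FN=85+81+96+94+101=457 → 290/747 = 0.38822
  horse: TP=546, FN=27+41+25+30+40=163 → 546/709 = 0.77010
  frog: TP=441, FN=13+16+16+18+14=77 → 441/518 = 0.85135
Highest is class 'cat' with recall = 0.9452.

0.9452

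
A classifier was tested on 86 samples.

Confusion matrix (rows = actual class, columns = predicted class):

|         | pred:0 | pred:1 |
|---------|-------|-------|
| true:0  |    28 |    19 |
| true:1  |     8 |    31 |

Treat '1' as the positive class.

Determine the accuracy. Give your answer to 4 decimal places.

Accuracy = (TP+TN)/N = (31+28)/86 = 0.6860

0.6860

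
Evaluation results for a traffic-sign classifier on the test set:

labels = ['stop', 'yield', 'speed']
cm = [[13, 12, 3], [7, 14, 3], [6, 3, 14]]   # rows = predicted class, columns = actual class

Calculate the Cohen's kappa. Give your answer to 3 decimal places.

Observed agreement pₒ = trace/N = 41/75 = 0.5467
Expected agreement pₑ = Σ (rowᵢ·colᵢ)/N² = (26·28 + 29·24 + 20·23)/75² = 0.3349
κ = (pₒ − pₑ)/(1 − pₑ) = (0.5467 − 0.3349)/(1 − 0.3349) = 0.318

0.318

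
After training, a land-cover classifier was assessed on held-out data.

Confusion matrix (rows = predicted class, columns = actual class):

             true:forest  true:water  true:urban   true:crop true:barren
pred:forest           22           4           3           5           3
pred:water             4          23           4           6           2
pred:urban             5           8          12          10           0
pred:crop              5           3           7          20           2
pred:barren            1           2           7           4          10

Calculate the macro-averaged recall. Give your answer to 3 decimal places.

0.513

Per-class recall (TP/(TP+FN)):
  forest: TP=22, FN=4+5+5+1=15 → 22/37 = 0.5946
  water: TP=23, FN=4+8+3+2=17 → 23/40 = 0.5750
  urban: TP=12, FN=3+4+7+7=21 → 12/33 = 0.3636
  crop: TP=20, FN=5+6+10+4=25 → 20/45 = 0.4444
  barren: TP=10, FN=3+2+0+2=7 → 10/17 = 0.5882
Macro-recall = mean = (0.5946 + 0.5750 + 0.3636 + 0.4444 + 0.5882) / 5 = 0.513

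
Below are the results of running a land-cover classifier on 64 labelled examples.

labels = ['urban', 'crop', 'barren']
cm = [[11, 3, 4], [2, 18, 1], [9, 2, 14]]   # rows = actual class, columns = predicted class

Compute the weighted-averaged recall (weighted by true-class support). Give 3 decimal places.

Per-class recall (TP/(TP+FN)):
  urban: TP=11, FN=3+4=7 → 11/18 = 0.6111
  crop: TP=18, FN=2+1=3 → 18/21 = 0.8571
  barren: TP=14, FN=9+2=11 → 14/25 = 0.5600
Weighted-recall = Σ (supportᵢ/N)·recallᵢ with N=64: (18/64)·0.6111 + (21/64)·0.8571 + (25/64)·0.5600 = 0.672

0.672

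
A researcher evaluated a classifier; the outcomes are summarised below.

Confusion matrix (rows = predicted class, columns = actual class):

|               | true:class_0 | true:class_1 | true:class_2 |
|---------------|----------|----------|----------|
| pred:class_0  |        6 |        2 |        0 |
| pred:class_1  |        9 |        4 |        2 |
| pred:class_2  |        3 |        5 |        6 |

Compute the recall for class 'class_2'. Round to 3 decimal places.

Take TP from the diagonal, FP from the rest of the 'class_2' prediction marginal, FN from the rest of the 'class_2' actual marginal.
recall = TP/(TP+FN).
class_2: TP=6, FN=0+2=2 → 6/8 = 0.7500

0.750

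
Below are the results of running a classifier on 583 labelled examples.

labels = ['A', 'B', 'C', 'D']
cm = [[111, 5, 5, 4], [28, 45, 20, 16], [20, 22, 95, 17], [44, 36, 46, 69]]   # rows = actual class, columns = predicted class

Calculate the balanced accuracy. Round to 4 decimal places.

0.5679

Balanced accuracy = mean of per-class recall.
  A: recall = 111/125 = 0.88800
  B: recall = 45/109 = 0.41284
  C: recall = 95/154 = 0.61688
  D: recall = 69/195 = 0.35385
Mean = (0.88800 + 0.41284 + 0.61688 + 0.35385) / 4 = 0.5679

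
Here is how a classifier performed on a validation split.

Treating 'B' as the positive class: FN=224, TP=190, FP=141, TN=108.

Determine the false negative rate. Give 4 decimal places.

FNR = FN/(FN+TP) = 224/(224+190) = 0.5411

0.5411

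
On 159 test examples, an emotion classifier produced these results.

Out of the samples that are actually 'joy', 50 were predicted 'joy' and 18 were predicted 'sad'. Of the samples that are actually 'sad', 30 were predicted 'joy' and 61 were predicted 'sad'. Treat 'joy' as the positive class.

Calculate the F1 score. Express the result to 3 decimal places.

0.676

Precision = TP/(TP+FP) = 50/80 = 0.6250
Recall = TP/(TP+FN) = 50/68 = 0.7353
F1 = 2·TP/(2·TP+FP+FN) = 100/148 = 0.676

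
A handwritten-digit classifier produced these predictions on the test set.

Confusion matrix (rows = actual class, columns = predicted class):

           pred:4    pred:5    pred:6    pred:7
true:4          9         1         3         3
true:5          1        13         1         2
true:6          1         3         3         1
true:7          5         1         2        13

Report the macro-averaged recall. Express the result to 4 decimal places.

0.5803

Per-class recall (TP/(TP+FN)):
  4: TP=9, FN=1+3+3=7 → 9/16 = 0.56250
  5: TP=13, FN=1+1+2=4 → 13/17 = 0.76471
  6: TP=3, FN=1+3+1=5 → 3/8 = 0.37500
  7: TP=13, FN=5+1+2=8 → 13/21 = 0.61905
Macro-recall = mean = (0.56250 + 0.76471 + 0.37500 + 0.61905) / 4 = 0.5803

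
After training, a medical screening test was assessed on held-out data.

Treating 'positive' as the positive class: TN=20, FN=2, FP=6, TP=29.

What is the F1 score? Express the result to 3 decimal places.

0.879

Precision = TP/(TP+FP) = 29/35 = 0.8286
Recall = TP/(TP+FN) = 29/31 = 0.9355
F1 = 2·TP/(2·TP+FP+FN) = 58/66 = 0.879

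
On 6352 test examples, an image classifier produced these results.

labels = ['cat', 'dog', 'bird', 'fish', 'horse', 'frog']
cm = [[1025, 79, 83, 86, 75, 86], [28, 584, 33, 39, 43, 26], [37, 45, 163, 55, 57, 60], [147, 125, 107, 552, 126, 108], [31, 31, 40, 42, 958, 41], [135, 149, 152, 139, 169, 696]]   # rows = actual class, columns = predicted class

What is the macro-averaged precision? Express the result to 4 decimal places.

0.5915

Per-class precision (TP/(TP+FP)):
  cat: TP=1025, FP=28+37+147+31+135=378 → 1025/1403 = 0.73058
  dog: TP=584, FP=79+45+125+31+149=429 → 584/1013 = 0.57651
  bird: TP=163, FP=83+33+107+40+152=415 → 163/578 = 0.28201
  fish: TP=552, FP=86+39+55+42+139=361 → 552/913 = 0.60460
  horse: TP=958, FP=75+43+57+126+169=470 → 958/1428 = 0.67087
  frog: TP=696, FP=86+26+60+108+41=321 → 696/1017 = 0.68437
Macro-precision = mean = (0.73058 + 0.57651 + 0.28201 + 0.60460 + 0.67087 + 0.68437) / 6 = 0.5915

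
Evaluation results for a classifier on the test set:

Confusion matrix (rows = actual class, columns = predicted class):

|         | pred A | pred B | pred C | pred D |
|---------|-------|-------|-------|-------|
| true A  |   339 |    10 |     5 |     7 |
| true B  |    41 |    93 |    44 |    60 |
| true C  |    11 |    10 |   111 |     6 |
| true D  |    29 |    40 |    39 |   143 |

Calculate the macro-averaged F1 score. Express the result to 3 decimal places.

0.654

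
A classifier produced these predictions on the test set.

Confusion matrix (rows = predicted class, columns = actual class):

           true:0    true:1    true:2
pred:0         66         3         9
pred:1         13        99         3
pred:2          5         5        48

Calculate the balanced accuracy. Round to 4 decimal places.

Balanced accuracy = mean of per-class recall.
  0: recall = 66/84 = 0.78571
  1: recall = 99/107 = 0.92523
  2: recall = 48/60 = 0.80000
Mean = (0.78571 + 0.92523 + 0.80000) / 3 = 0.8370

0.8370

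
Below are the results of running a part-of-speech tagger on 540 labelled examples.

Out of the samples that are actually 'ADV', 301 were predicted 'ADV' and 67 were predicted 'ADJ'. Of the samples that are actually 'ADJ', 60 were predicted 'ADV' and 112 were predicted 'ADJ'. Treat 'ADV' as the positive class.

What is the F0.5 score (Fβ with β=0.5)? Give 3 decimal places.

0.831

Fβ = (1+β²)·TP / ((1+β²)·TP + β²·FN + FP), with β²=1/4
= 1.25·301 / (1.25·301 + 0.25·67 + 60) = 0.831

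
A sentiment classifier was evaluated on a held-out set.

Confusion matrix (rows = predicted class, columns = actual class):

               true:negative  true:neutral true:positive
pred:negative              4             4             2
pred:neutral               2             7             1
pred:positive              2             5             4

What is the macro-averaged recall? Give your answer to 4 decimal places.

0.5030

Per-class recall (TP/(TP+FN)):
  negative: TP=4, FN=2+2=4 → 4/8 = 0.50000
  neutral: TP=7, FN=4+5=9 → 7/16 = 0.43750
  positive: TP=4, FN=2+1=3 → 4/7 = 0.57143
Macro-recall = mean = (0.50000 + 0.43750 + 0.57143) / 3 = 0.5030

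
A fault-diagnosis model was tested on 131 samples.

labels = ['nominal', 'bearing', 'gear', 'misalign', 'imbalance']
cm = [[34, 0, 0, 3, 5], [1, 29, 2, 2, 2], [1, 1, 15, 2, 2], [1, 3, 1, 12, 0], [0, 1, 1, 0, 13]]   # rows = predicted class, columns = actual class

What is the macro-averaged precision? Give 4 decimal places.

0.7804

Per-class precision (TP/(TP+FP)):
  nominal: TP=34, FP=0+0+3+5=8 → 34/42 = 0.80952
  bearing: TP=29, FP=1+2+2+2=7 → 29/36 = 0.80556
  gear: TP=15, FP=1+1+2+2=6 → 15/21 = 0.71429
  misalign: TP=12, FP=1+3+1+0=5 → 12/17 = 0.70588
  imbalance: TP=13, FP=0+1+1+0=2 → 13/15 = 0.86667
Macro-precision = mean = (0.80952 + 0.80556 + 0.71429 + 0.70588 + 0.86667) / 5 = 0.7804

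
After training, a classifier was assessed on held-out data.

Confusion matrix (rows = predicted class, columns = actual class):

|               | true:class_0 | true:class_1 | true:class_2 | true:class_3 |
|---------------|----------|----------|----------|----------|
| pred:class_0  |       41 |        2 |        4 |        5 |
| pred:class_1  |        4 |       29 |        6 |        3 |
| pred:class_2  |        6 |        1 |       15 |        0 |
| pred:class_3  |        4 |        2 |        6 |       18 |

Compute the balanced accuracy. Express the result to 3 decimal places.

Balanced accuracy = mean of per-class recall.
  class_0: recall = 41/55 = 0.7455
  class_1: recall = 29/34 = 0.8529
  class_2: recall = 15/31 = 0.4839
  class_3: recall = 18/26 = 0.6923
Mean = (0.7455 + 0.8529 + 0.4839 + 0.6923) / 4 = 0.694

0.694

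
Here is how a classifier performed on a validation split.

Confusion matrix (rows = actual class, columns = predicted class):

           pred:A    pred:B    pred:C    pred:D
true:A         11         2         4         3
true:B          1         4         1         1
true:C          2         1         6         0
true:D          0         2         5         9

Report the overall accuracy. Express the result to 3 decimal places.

0.577

Accuracy = trace / total = (11+4+6+9=30) / 52 = 30/52 = 0.577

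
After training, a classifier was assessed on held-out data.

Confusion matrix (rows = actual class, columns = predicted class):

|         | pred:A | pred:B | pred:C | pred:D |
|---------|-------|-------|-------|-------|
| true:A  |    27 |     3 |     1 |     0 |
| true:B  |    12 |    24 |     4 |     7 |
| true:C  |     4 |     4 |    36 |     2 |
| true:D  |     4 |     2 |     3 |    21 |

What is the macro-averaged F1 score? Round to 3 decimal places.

Per-class F1 score (2·TP/(2·TP+FP+FN)):
  A: TP=27, FP=12+4+4=20, FN=3+1+0=4 → 54/78 = 0.6923
  B: TP=24, FP=3+4+2=9, FN=12+4+7=23 → 48/80 = 0.6000
  C: TP=36, FP=1+4+3=8, FN=4+4+2=10 → 72/90 = 0.8000
  D: TP=21, FP=0+7+2=9, FN=4+2+3=9 → 42/60 = 0.7000
Macro-F1 score = mean = (0.6923 + 0.6000 + 0.8000 + 0.7000) / 4 = 0.698

0.698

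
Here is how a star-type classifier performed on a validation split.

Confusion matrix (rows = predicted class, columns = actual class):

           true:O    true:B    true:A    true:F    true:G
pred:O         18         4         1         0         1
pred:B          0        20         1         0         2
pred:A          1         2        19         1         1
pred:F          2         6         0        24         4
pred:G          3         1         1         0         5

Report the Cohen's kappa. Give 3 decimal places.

0.664

Observed agreement pₒ = trace/N = 86/117 = 0.7350
Expected agreement pₑ = Σ (rowᵢ·colᵢ)/N² = (24·24 + 33·23 + 22·24 + 25·36 + 13·10)/117² = 0.2113
κ = (pₒ − pₑ)/(1 − pₑ) = (0.7350 − 0.2113)/(1 − 0.2113) = 0.664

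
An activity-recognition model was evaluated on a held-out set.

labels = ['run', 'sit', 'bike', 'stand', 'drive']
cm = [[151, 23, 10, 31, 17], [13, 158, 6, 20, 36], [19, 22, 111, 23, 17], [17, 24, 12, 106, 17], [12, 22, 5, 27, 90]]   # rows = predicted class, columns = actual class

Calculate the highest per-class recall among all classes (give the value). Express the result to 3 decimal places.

0.771

Per-class recall (TP/(TP+FN)):
  run: TP=151, FN=13+19+17+12=61 → 151/212 = 0.7123
  sit: TP=158, FN=23+22+24+22=91 → 158/249 = 0.6345
  bike: TP=111, FN=10+6+12+5=33 → 111/144 = 0.7708
  stand: TP=106, FN=31+20+23+27=101 → 106/207 = 0.5121
  drive: TP=90, FN=17+36+17+17=87 → 90/177 = 0.5085
Highest is class 'bike' with recall = 0.771.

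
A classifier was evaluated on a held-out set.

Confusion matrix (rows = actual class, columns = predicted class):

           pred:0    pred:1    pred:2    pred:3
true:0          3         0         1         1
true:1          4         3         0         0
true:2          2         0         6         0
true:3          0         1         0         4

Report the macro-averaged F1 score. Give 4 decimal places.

0.6435

Per-class F1 score (2·TP/(2·TP+FP+FN)):
  0: TP=3, FP=4+2+0=6, FN=0+1+1=2 → 6/14 = 0.42857
  1: TP=3, FP=0+0+1=1, FN=4+0+0=4 → 6/11 = 0.54545
  2: TP=6, FP=1+0+0=1, FN=2+0+0=2 → 12/15 = 0.80000
  3: TP=4, FP=1+0+0=1, FN=0+1+0=1 → 8/10 = 0.80000
Macro-F1 score = mean = (0.42857 + 0.54545 + 0.80000 + 0.80000) / 4 = 0.6435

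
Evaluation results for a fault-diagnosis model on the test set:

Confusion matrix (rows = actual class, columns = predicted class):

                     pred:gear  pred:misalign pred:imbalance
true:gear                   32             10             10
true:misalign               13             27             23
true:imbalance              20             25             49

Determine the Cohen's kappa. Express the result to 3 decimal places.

0.264

Observed agreement pₒ = trace/N = 108/209 = 0.5167
Expected agreement pₑ = Σ (rowᵢ·colᵢ)/N² = (52·65 + 63·62 + 94·82)/209² = 0.3433
κ = (pₒ − pₑ)/(1 − pₑ) = (0.5167 − 0.3433)/(1 − 0.3433) = 0.264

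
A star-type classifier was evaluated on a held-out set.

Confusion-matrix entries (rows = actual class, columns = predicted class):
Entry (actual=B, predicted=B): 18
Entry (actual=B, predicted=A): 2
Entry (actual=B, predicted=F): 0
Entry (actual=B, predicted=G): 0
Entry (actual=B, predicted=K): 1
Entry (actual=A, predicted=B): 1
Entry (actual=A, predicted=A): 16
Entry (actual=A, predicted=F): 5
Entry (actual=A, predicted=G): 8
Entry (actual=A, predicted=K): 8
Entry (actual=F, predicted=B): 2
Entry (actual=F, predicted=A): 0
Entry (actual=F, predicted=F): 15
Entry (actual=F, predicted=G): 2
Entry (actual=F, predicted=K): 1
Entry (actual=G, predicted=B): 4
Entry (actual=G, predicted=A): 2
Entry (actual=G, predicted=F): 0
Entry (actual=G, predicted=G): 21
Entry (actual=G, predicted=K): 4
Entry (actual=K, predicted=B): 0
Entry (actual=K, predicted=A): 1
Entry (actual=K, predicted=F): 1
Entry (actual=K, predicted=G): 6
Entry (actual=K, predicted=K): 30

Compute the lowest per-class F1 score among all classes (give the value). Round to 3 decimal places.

0.542

Per-class F1 score (2·TP/(2·TP+FP+FN)):
  B: TP=18, FP=1+2+4+0=7, FN=2+0+0+1=3 → 36/46 = 0.7826
  A: TP=16, FP=2+0+2+1=5, FN=1+5+8+8=22 → 32/59 = 0.5424
  F: TP=15, FP=0+5+0+1=6, FN=2+0+2+1=5 → 30/41 = 0.7317
  G: TP=21, FP=0+8+2+6=16, FN=4+2+0+4=10 → 42/68 = 0.6176
  K: TP=30, FP=1+8+1+4=14, FN=0+1+1+6=8 → 60/82 = 0.7317
Lowest is class 'A' with F1 score = 0.542.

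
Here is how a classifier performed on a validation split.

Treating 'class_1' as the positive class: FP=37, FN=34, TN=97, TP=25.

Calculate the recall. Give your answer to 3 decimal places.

Recall = TP/(TP+FN) = 25/(25+34) = 25/59 = 0.424

0.424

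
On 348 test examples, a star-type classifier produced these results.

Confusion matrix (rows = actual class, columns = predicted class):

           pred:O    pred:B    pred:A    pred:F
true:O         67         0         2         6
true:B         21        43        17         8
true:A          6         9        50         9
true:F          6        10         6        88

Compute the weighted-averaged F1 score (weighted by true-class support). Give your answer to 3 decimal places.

0.705

Per-class F1 score (2·TP/(2·TP+FP+FN)):
  O: TP=67, FP=21+6+6=33, FN=0+2+6=8 → 134/175 = 0.7657
  B: TP=43, FP=0+9+10=19, FN=21+17+8=46 → 86/151 = 0.5695
  A: TP=50, FP=2+17+6=25, FN=6+9+9=24 → 100/149 = 0.6711
  F: TP=88, FP=6+8+9=23, FN=6+10+6=22 → 176/221 = 0.7964
Weighted-F1 score = Σ (supportᵢ/N)·F1 scoreᵢ with N=348: (75/348)·0.7657 + (89/348)·0.5695 + (74/348)·0.6711 + (110/348)·0.7964 = 0.705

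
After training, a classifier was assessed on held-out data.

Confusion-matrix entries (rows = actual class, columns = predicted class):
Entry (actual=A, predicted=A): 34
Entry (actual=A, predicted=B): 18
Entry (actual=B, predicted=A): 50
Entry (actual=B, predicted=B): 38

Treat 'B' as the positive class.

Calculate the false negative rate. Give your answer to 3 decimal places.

FNR = FN/(FN+TP) = 50/(50+38) = 0.568

0.568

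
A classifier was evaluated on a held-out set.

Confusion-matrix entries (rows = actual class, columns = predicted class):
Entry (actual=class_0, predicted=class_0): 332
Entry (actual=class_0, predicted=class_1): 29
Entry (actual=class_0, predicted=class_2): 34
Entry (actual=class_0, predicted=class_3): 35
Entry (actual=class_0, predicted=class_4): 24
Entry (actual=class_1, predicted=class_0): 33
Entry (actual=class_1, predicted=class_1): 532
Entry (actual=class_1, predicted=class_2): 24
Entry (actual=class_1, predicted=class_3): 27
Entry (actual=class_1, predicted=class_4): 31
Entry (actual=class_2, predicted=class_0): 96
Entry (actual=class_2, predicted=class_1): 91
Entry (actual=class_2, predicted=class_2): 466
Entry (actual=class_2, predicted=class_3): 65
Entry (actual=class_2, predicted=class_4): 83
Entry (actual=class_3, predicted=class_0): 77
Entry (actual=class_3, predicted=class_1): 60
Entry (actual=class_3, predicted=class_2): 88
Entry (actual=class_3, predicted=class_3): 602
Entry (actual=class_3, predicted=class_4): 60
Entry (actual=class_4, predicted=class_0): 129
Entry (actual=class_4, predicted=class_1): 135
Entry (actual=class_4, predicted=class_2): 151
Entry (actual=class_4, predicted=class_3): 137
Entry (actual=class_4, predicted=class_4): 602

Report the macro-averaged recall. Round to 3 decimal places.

Per-class recall (TP/(TP+FN)):
  class_0: TP=332, FN=29+34+35+24=122 → 332/454 = 0.7313
  class_1: TP=532, FN=33+24+27+31=115 → 532/647 = 0.8223
  class_2: TP=466, FN=96+91+65+83=335 → 466/801 = 0.5818
  class_3: TP=602, FN=77+60+88+60=285 → 602/887 = 0.6787
  class_4: TP=602, FN=129+135+151+137=552 → 602/1154 = 0.5217
Macro-recall = mean = (0.7313 + 0.8223 + 0.5818 + 0.6787 + 0.5217) / 5 = 0.667

0.667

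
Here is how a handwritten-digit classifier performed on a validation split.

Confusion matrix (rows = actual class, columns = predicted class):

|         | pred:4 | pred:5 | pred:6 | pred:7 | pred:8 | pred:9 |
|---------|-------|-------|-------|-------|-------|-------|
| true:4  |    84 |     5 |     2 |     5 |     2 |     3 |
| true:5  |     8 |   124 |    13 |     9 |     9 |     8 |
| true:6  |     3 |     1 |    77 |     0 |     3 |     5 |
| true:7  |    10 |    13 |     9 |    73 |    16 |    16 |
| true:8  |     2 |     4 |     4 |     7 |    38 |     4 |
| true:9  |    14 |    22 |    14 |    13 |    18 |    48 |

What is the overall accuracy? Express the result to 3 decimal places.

0.647

Accuracy = trace / total = (84+124+77+73+38+48=444) / 686 = 444/686 = 0.647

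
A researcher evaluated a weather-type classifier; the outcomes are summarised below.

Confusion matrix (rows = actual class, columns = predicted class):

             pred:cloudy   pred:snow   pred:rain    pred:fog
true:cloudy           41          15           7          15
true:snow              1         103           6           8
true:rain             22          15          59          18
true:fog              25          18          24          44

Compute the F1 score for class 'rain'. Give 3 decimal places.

Take TP from the diagonal, FP from the rest of the 'rain' prediction marginal, FN from the rest of the 'rain' actual marginal.
F1 score = 2·TP/(2·TP+FP+FN).
rain: TP=59, FP=7+6+24=37, FN=22+15+18=55 → 118/210 = 0.5619

0.562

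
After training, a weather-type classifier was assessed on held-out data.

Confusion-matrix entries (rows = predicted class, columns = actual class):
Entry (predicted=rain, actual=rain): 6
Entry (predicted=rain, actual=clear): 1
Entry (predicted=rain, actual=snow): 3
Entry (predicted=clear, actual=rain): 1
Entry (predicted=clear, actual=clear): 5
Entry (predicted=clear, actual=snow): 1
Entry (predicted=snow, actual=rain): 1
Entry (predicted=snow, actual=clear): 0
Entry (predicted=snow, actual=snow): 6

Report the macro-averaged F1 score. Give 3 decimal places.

0.714

Per-class F1 score (2·TP/(2·TP+FP+FN)):
  rain: TP=6, FP=1+3=4, FN=1+1=2 → 12/18 = 0.6667
  clear: TP=5, FP=1+1=2, FN=1+0=1 → 10/13 = 0.7692
  snow: TP=6, FP=1+0=1, FN=3+1=4 → 12/17 = 0.7059
Macro-F1 score = mean = (0.6667 + 0.7692 + 0.7059) / 3 = 0.714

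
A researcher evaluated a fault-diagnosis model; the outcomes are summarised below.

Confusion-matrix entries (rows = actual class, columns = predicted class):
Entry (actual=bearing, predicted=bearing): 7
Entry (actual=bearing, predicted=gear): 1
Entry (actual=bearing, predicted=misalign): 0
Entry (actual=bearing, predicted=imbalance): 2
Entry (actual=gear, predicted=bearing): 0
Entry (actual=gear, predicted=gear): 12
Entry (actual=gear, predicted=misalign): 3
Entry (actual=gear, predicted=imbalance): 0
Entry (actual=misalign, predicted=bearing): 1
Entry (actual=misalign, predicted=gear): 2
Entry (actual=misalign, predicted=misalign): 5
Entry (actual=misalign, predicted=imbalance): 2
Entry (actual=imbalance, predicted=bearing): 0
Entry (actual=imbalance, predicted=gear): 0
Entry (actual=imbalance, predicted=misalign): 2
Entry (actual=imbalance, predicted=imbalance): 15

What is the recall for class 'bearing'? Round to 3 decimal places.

0.700

One-vs-rest for 'bearing': TP = diagonal; FP = other classes predicted 'bearing'; FN = 'bearing' predicted as other.
recall = TP/(TP+FN).
bearing: TP=7, FN=1+0+2=3 → 7/10 = 0.7000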